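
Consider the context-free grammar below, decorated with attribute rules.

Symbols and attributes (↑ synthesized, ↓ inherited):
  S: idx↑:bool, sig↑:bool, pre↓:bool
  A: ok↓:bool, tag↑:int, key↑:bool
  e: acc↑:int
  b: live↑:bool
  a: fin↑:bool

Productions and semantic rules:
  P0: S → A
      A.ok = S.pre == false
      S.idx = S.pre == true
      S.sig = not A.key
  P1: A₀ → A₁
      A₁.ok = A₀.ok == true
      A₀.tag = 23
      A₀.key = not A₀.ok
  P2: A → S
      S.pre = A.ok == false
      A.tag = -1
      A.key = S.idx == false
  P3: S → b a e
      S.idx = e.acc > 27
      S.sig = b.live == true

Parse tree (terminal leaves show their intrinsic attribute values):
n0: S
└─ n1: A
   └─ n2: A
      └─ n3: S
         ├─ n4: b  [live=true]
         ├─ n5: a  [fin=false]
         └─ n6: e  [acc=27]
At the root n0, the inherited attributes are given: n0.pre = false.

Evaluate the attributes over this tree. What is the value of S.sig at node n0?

true

1. n0.pre = false  [given at root]
2. n1.ok = true  [S.pre == false]
3. n2.ok = true  [A₀.ok == true]
4. n3.pre = false  [A.ok == false]
5. n4.live = true  [terminal]
6. n5.fin = false  [terminal]
7. n6.acc = 27  [terminal]
8. n3.idx = false  [e.acc > 27]
9. n3.sig = true  [b.live == true]
10. n2.tag = -1  [-1]
11. n2.key = true  [S.idx == false]
12. n1.tag = 23  [23]
13. n1.key = false  [not A₀.ok]
14. n0.idx = false  [S.pre == true]
15. n0.sig = true  [not A.key]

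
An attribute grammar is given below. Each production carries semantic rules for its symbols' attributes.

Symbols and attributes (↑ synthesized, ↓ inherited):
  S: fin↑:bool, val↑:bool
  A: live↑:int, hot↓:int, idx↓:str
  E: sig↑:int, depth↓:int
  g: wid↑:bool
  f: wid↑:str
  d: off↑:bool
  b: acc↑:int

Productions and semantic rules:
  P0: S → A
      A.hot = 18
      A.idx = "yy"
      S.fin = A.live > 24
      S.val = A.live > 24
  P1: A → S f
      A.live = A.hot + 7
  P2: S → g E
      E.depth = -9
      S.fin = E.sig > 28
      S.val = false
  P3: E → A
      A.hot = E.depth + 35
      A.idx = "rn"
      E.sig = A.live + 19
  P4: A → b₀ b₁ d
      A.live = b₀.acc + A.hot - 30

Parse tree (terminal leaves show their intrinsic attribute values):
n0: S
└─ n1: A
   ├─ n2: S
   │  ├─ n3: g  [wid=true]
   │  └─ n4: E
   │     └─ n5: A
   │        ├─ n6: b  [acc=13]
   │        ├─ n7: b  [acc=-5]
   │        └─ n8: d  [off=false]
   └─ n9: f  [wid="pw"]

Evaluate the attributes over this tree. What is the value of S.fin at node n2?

1. n1.hot = 18  [18]
2. n1.idx = "yy"  ["yy"]
3. n3.wid = true  [terminal]
4. n4.depth = -9  [-9]
5. n5.hot = 26  [E.depth + 35]
6. n5.idx = "rn"  ["rn"]
7. n6.acc = 13  [terminal]
8. n7.acc = -5  [terminal]
9. n8.off = false  [terminal]
10. n5.live = 9  [b₀.acc + A.hot - 30]
11. n4.sig = 28  [A.live + 19]
12. n2.fin = false  [E.sig > 28]
13. n2.val = false  [false]
14. n9.wid = "pw"  [terminal]
15. n1.live = 25  [A.hot + 7]
16. n0.fin = true  [A.live > 24]
17. n0.val = true  [A.live > 24]

false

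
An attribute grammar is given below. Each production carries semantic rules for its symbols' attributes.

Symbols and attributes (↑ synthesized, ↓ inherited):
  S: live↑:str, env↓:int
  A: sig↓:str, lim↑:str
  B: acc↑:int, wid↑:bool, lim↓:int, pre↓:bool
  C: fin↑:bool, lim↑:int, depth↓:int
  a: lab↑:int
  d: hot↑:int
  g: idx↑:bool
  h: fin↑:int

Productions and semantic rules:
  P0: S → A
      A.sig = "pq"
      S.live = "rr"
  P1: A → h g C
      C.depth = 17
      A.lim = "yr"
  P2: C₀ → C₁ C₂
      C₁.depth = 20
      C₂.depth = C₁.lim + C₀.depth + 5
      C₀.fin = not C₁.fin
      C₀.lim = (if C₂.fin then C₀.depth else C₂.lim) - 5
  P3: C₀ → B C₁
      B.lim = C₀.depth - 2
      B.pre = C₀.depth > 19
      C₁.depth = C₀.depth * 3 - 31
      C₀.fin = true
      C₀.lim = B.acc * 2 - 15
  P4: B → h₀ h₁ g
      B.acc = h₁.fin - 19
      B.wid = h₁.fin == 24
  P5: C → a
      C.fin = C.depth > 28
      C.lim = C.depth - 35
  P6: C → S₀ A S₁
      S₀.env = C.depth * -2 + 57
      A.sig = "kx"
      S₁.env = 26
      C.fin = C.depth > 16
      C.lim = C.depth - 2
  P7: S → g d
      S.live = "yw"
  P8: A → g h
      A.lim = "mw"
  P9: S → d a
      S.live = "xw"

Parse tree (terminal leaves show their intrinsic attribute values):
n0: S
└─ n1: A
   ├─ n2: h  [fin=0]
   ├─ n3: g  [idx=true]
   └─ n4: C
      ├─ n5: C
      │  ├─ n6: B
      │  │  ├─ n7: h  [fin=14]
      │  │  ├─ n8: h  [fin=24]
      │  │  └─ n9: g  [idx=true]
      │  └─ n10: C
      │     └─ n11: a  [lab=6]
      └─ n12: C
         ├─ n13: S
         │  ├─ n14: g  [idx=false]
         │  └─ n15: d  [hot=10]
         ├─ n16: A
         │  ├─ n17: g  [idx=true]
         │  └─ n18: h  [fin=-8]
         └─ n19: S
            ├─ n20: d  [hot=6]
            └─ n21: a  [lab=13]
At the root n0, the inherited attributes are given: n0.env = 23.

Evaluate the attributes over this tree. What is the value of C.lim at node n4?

1. n0.env = 23  [given at root]
2. n1.sig = "pq"  ["pq"]
3. n2.fin = 0  [terminal]
4. n3.idx = true  [terminal]
5. n4.depth = 17  [17]
6. n5.depth = 20  [20]
7. n6.lim = 18  [C₀.depth - 2]
8. n6.pre = true  [C₀.depth > 19]
9. n7.fin = 14  [terminal]
10. n8.fin = 24  [terminal]
11. n9.idx = true  [terminal]
12. n6.acc = 5  [h₁.fin - 19]
13. n6.wid = true  [h₁.fin == 24]
14. n10.depth = 29  [C₀.depth * 3 - 31]
15. n11.lab = 6  [terminal]
16. n10.fin = true  [C.depth > 28]
17. n10.lim = -6  [C.depth - 35]
18. n5.fin = true  [true]
19. n5.lim = -5  [B.acc * 2 - 15]
20. n12.depth = 17  [C₁.lim + C₀.depth + 5]
21. n13.env = 23  [C.depth * -2 + 57]
22. n14.idx = false  [terminal]
23. n15.hot = 10  [terminal]
24. n13.live = "yw"  ["yw"]
25. n16.sig = "kx"  ["kx"]
26. n17.idx = true  [terminal]
27. n18.fin = -8  [terminal]
28. n16.lim = "mw"  ["mw"]
29. n19.env = 26  [26]
30. n20.hot = 6  [terminal]
31. n21.lab = 13  [terminal]
32. n19.live = "xw"  ["xw"]
33. n12.fin = true  [C.depth > 16]
34. n12.lim = 15  [C.depth - 2]
35. n4.fin = false  [not C₁.fin]
36. n4.lim = 12  [(if C₂.fin then C₀.depth else C₂.lim) - 5]
37. n1.lim = "yr"  ["yr"]
38. n0.live = "rr"  ["rr"]

12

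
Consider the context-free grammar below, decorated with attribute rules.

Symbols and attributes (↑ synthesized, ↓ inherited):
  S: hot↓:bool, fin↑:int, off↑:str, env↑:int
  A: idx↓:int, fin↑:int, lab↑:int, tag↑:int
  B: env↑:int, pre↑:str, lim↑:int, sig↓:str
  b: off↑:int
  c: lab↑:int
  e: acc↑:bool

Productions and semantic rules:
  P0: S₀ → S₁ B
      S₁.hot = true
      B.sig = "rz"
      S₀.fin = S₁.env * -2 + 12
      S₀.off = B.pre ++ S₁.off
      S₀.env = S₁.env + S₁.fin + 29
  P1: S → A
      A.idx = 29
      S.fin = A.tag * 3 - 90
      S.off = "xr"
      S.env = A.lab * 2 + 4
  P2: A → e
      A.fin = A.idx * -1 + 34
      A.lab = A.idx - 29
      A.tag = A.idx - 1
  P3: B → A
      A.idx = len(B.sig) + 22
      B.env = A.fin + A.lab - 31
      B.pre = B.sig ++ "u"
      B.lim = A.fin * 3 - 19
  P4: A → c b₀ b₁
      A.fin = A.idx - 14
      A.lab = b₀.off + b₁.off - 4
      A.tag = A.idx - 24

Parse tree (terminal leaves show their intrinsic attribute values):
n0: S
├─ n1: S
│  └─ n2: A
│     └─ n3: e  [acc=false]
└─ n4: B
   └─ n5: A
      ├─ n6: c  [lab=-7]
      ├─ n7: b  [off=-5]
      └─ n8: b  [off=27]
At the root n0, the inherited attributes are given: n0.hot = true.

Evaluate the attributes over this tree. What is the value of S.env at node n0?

1. n0.hot = true  [given at root]
2. n1.hot = true  [true]
3. n2.idx = 29  [29]
4. n3.acc = false  [terminal]
5. n2.fin = 5  [A.idx * -1 + 34]
6. n2.lab = 0  [A.idx - 29]
7. n2.tag = 28  [A.idx - 1]
8. n1.fin = -6  [A.tag * 3 - 90]
9. n1.off = "xr"  ["xr"]
10. n1.env = 4  [A.lab * 2 + 4]
11. n4.sig = "rz"  ["rz"]
12. n5.idx = 24  [len(B.sig) + 22]
13. n6.lab = -7  [terminal]
14. n7.off = -5  [terminal]
15. n8.off = 27  [terminal]
16. n5.fin = 10  [A.idx - 14]
17. n5.lab = 18  [b₀.off + b₁.off - 4]
18. n5.tag = 0  [A.idx - 24]
19. n4.env = -3  [A.fin + A.lab - 31]
20. n4.pre = "rzu"  [B.sig ++ "u"]
21. n4.lim = 11  [A.fin * 3 - 19]
22. n0.fin = 4  [S₁.env * -2 + 12]
23. n0.off = "rzuxr"  [B.pre ++ S₁.off]
24. n0.env = 27  [S₁.env + S₁.fin + 29]

27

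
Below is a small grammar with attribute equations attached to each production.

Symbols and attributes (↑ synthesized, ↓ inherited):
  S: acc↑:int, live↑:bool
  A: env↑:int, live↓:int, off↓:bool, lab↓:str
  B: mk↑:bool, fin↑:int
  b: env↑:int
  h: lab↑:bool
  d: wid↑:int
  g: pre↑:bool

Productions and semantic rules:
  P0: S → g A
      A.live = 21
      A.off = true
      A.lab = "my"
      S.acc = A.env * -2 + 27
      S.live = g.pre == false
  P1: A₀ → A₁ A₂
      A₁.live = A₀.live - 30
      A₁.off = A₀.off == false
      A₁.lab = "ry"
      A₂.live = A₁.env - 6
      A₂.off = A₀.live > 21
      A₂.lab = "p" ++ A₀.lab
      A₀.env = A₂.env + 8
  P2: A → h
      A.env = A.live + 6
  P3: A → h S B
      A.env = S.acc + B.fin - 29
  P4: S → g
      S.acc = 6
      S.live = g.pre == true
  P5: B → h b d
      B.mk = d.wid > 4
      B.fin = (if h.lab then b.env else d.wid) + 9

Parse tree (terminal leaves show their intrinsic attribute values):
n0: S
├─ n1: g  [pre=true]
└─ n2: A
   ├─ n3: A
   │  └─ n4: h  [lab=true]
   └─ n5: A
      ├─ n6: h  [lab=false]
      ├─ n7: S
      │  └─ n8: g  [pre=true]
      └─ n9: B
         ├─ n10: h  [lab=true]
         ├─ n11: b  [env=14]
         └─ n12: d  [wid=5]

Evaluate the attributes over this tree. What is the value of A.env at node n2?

1. n1.pre = true  [terminal]
2. n2.live = 21  [21]
3. n2.off = true  [true]
4. n2.lab = "my"  ["my"]
5. n3.live = -9  [A₀.live - 30]
6. n3.off = false  [A₀.off == false]
7. n3.lab = "ry"  ["ry"]
8. n4.lab = true  [terminal]
9. n3.env = -3  [A.live + 6]
10. n5.live = -9  [A₁.env - 6]
11. n5.off = false  [A₀.live > 21]
12. n5.lab = "pmy"  ["p" ++ A₀.lab]
13. n6.lab = false  [terminal]
14. n8.pre = true  [terminal]
15. n7.acc = 6  [6]
16. n7.live = true  [g.pre == true]
17. n10.lab = true  [terminal]
18. n11.env = 14  [terminal]
19. n12.wid = 5  [terminal]
20. n9.mk = true  [d.wid > 4]
21. n9.fin = 23  [(if h.lab then b.env else d.wid) + 9]
22. n5.env = 0  [S.acc + B.fin - 29]
23. n2.env = 8  [A₂.env + 8]
24. n0.acc = 11  [A.env * -2 + 27]
25. n0.live = false  [g.pre == false]

8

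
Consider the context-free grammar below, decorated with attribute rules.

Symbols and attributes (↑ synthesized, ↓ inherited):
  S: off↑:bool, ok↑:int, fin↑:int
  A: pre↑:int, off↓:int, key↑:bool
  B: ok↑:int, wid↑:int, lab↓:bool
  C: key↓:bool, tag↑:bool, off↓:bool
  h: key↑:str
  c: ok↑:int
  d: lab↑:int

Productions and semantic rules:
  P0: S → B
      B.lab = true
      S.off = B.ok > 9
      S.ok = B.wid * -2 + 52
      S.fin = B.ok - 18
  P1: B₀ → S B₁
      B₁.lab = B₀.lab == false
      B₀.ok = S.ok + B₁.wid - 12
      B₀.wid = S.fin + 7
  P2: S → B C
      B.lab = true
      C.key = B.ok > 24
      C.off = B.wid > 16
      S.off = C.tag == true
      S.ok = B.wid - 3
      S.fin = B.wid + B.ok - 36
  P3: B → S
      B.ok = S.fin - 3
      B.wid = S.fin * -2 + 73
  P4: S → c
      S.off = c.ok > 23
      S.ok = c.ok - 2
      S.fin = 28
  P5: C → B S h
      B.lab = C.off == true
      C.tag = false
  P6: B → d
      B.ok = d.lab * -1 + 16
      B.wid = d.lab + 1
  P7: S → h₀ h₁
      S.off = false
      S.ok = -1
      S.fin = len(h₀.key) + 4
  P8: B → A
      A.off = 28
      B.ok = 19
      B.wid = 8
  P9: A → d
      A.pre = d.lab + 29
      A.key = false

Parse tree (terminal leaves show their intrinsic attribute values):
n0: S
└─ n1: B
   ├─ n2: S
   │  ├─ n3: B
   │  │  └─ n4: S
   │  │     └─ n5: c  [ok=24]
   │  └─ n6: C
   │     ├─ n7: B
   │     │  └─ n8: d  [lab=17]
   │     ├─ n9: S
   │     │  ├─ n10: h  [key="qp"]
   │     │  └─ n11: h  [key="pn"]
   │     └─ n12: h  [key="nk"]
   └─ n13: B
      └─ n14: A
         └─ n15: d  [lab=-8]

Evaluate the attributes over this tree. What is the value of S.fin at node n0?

1. n1.lab = true  [true]
2. n3.lab = true  [true]
3. n5.ok = 24  [terminal]
4. n4.off = true  [c.ok > 23]
5. n4.ok = 22  [c.ok - 2]
6. n4.fin = 28  [28]
7. n3.ok = 25  [S.fin - 3]
8. n3.wid = 17  [S.fin * -2 + 73]
9. n6.key = true  [B.ok > 24]
10. n6.off = true  [B.wid > 16]
11. n7.lab = true  [C.off == true]
12. n8.lab = 17  [terminal]
13. n7.ok = -1  [d.lab * -1 + 16]
14. n7.wid = 18  [d.lab + 1]
15. n10.key = "qp"  [terminal]
16. n11.key = "pn"  [terminal]
17. n9.off = false  [false]
18. n9.ok = -1  [-1]
19. n9.fin = 6  [len(h₀.key) + 4]
20. n12.key = "nk"  [terminal]
21. n6.tag = false  [false]
22. n2.off = false  [C.tag == true]
23. n2.ok = 14  [B.wid - 3]
24. n2.fin = 6  [B.wid + B.ok - 36]
25. n13.lab = false  [B₀.lab == false]
26. n14.off = 28  [28]
27. n15.lab = -8  [terminal]
28. n14.pre = 21  [d.lab + 29]
29. n14.key = false  [false]
30. n13.ok = 19  [19]
31. n13.wid = 8  [8]
32. n1.ok = 10  [S.ok + B₁.wid - 12]
33. n1.wid = 13  [S.fin + 7]
34. n0.off = true  [B.ok > 9]
35. n0.ok = 26  [B.wid * -2 + 52]
36. n0.fin = -8  [B.ok - 18]

-8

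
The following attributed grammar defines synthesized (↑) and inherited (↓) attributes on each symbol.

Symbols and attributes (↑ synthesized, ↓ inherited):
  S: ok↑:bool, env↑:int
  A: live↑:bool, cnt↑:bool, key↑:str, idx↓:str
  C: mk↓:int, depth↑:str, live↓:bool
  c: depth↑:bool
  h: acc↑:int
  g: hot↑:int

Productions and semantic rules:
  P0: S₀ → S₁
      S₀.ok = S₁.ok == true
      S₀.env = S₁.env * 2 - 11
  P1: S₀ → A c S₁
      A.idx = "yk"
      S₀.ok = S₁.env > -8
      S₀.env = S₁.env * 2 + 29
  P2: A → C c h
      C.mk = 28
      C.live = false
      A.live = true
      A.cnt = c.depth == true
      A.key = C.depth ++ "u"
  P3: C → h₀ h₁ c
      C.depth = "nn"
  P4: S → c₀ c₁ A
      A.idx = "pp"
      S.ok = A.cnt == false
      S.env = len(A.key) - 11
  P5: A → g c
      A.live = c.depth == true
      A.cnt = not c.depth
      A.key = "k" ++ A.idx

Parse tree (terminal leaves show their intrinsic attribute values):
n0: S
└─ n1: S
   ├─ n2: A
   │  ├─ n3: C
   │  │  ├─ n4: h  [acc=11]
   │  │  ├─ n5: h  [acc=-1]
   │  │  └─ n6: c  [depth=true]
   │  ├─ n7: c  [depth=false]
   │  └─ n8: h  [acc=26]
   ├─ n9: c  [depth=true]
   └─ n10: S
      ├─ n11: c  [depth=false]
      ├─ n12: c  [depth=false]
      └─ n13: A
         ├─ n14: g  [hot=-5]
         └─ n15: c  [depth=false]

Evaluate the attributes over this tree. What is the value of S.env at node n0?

15

1. n2.idx = "yk"  ["yk"]
2. n3.mk = 28  [28]
3. n3.live = false  [false]
4. n4.acc = 11  [terminal]
5. n5.acc = -1  [terminal]
6. n6.depth = true  [terminal]
7. n3.depth = "nn"  ["nn"]
8. n7.depth = false  [terminal]
9. n8.acc = 26  [terminal]
10. n2.live = true  [true]
11. n2.cnt = false  [c.depth == true]
12. n2.key = "nnu"  [C.depth ++ "u"]
13. n9.depth = true  [terminal]
14. n11.depth = false  [terminal]
15. n12.depth = false  [terminal]
16. n13.idx = "pp"  ["pp"]
17. n14.hot = -5  [terminal]
18. n15.depth = false  [terminal]
19. n13.live = false  [c.depth == true]
20. n13.cnt = true  [not c.depth]
21. n13.key = "kpp"  ["k" ++ A.idx]
22. n10.ok = false  [A.cnt == false]
23. n10.env = -8  [len(A.key) - 11]
24. n1.ok = false  [S₁.env > -8]
25. n1.env = 13  [S₁.env * 2 + 29]
26. n0.ok = false  [S₁.ok == true]
27. n0.env = 15  [S₁.env * 2 - 11]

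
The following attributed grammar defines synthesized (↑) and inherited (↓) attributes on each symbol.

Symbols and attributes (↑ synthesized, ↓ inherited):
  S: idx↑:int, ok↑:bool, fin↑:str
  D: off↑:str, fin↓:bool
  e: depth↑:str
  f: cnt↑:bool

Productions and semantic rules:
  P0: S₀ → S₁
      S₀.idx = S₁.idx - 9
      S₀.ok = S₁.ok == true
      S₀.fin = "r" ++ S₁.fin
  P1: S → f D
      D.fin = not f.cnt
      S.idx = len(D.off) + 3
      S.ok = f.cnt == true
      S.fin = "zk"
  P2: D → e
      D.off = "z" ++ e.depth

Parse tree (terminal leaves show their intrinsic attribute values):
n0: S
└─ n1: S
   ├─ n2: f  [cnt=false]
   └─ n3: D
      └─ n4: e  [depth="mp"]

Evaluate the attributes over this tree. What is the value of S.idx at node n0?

1. n2.cnt = false  [terminal]
2. n3.fin = true  [not f.cnt]
3. n4.depth = "mp"  [terminal]
4. n3.off = "zmp"  ["z" ++ e.depth]
5. n1.idx = 6  [len(D.off) + 3]
6. n1.ok = false  [f.cnt == true]
7. n1.fin = "zk"  ["zk"]
8. n0.idx = -3  [S₁.idx - 9]
9. n0.ok = false  [S₁.ok == true]
10. n0.fin = "rzk"  ["r" ++ S₁.fin]

-3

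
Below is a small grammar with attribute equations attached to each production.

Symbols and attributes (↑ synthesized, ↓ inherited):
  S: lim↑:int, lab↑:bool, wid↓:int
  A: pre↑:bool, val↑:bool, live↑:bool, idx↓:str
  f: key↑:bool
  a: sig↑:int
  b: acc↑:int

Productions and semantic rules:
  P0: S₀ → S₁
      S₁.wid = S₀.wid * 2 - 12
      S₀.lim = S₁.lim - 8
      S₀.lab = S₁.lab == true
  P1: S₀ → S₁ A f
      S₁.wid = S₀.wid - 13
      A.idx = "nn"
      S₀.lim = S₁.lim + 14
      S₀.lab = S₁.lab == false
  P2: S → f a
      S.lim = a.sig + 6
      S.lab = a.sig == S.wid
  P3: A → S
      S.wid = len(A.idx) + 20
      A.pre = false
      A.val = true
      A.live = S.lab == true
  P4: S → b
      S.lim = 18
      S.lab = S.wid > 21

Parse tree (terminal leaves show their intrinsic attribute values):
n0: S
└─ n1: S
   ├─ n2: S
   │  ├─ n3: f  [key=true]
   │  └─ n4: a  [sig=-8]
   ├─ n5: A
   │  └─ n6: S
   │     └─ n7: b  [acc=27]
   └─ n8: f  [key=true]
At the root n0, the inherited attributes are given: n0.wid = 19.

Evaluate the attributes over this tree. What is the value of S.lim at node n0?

4

1. n0.wid = 19  [given at root]
2. n1.wid = 26  [S₀.wid * 2 - 12]
3. n2.wid = 13  [S₀.wid - 13]
4. n3.key = true  [terminal]
5. n4.sig = -8  [terminal]
6. n2.lim = -2  [a.sig + 6]
7. n2.lab = false  [a.sig == S.wid]
8. n5.idx = "nn"  ["nn"]
9. n6.wid = 22  [len(A.idx) + 20]
10. n7.acc = 27  [terminal]
11. n6.lim = 18  [18]
12. n6.lab = true  [S.wid > 21]
13. n5.pre = false  [false]
14. n5.val = true  [true]
15. n5.live = true  [S.lab == true]
16. n8.key = true  [terminal]
17. n1.lim = 12  [S₁.lim + 14]
18. n1.lab = true  [S₁.lab == false]
19. n0.lim = 4  [S₁.lim - 8]
20. n0.lab = true  [S₁.lab == true]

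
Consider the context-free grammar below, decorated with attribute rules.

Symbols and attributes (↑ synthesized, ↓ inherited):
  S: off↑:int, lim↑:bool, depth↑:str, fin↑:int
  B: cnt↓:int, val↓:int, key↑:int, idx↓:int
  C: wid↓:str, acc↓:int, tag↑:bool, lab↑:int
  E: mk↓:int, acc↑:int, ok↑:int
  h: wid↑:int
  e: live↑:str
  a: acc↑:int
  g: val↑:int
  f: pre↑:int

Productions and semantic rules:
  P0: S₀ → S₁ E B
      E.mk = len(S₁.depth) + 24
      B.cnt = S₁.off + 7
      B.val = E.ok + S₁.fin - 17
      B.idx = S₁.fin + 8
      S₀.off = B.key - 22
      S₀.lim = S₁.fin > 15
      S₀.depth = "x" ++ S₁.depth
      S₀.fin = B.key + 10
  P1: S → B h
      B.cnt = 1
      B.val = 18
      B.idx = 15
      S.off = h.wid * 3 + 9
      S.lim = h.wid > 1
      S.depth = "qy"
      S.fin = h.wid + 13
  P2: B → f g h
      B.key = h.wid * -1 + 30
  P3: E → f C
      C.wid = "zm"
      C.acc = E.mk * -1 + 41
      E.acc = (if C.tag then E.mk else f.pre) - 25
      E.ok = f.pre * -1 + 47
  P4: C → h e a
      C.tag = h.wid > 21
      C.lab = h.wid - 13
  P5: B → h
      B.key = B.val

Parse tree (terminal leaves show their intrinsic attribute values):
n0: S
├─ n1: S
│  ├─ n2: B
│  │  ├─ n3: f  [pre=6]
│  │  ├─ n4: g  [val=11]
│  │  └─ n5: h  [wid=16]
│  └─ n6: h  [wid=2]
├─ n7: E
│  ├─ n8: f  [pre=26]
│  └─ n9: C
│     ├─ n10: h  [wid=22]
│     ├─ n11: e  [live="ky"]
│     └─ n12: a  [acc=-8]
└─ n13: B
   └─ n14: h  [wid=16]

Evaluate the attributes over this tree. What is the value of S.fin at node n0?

29

1. n2.cnt = 1  [1]
2. n2.val = 18  [18]
3. n2.idx = 15  [15]
4. n3.pre = 6  [terminal]
5. n4.val = 11  [terminal]
6. n5.wid = 16  [terminal]
7. n2.key = 14  [h.wid * -1 + 30]
8. n6.wid = 2  [terminal]
9. n1.off = 15  [h.wid * 3 + 9]
10. n1.lim = true  [h.wid > 1]
11. n1.depth = "qy"  ["qy"]
12. n1.fin = 15  [h.wid + 13]
13. n7.mk = 26  [len(S₁.depth) + 24]
14. n8.pre = 26  [terminal]
15. n9.wid = "zm"  ["zm"]
16. n9.acc = 15  [E.mk * -1 + 41]
17. n10.wid = 22  [terminal]
18. n11.live = "ky"  [terminal]
19. n12.acc = -8  [terminal]
20. n9.tag = true  [h.wid > 21]
21. n9.lab = 9  [h.wid - 13]
22. n7.acc = 1  [(if C.tag then E.mk else f.pre) - 25]
23. n7.ok = 21  [f.pre * -1 + 47]
24. n13.cnt = 22  [S₁.off + 7]
25. n13.val = 19  [E.ok + S₁.fin - 17]
26. n13.idx = 23  [S₁.fin + 8]
27. n14.wid = 16  [terminal]
28. n13.key = 19  [B.val]
29. n0.off = -3  [B.key - 22]
30. n0.lim = false  [S₁.fin > 15]
31. n0.depth = "xqy"  ["x" ++ S₁.depth]
32. n0.fin = 29  [B.key + 10]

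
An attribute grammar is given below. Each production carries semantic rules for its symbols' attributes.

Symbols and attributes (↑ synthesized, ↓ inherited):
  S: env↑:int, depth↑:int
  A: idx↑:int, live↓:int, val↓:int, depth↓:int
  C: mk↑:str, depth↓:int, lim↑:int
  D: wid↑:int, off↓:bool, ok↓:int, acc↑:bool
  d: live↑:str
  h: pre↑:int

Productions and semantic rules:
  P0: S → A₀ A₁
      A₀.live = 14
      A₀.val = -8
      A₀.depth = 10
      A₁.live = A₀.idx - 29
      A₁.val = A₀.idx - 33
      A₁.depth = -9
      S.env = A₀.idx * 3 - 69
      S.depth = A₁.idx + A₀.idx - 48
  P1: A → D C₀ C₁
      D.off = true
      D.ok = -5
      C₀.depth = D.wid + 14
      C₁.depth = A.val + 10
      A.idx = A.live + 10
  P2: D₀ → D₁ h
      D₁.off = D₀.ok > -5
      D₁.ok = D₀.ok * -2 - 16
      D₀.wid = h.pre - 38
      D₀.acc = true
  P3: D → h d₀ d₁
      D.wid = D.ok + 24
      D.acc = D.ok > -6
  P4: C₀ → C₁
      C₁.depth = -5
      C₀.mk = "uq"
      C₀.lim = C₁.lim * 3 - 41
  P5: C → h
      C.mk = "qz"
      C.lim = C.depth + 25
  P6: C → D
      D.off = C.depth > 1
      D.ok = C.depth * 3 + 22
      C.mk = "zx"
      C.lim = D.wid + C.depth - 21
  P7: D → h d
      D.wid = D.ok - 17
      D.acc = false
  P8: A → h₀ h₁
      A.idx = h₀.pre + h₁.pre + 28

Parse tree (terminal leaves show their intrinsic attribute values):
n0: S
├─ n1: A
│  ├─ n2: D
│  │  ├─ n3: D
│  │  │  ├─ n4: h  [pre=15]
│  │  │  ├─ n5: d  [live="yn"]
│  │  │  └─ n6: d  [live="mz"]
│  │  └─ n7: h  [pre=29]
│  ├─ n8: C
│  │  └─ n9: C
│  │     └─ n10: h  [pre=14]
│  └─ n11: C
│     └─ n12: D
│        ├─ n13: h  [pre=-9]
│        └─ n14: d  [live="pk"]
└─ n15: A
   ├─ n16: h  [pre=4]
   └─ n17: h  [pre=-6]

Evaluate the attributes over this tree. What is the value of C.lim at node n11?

1. n1.live = 14  [14]
2. n1.val = -8  [-8]
3. n1.depth = 10  [10]
4. n2.off = true  [true]
5. n2.ok = -5  [-5]
6. n3.off = false  [D₀.ok > -5]
7. n3.ok = -6  [D₀.ok * -2 - 16]
8. n4.pre = 15  [terminal]
9. n5.live = "yn"  [terminal]
10. n6.live = "mz"  [terminal]
11. n3.wid = 18  [D.ok + 24]
12. n3.acc = false  [D.ok > -6]
13. n7.pre = 29  [terminal]
14. n2.wid = -9  [h.pre - 38]
15. n2.acc = true  [true]
16. n8.depth = 5  [D.wid + 14]
17. n9.depth = -5  [-5]
18. n10.pre = 14  [terminal]
19. n9.mk = "qz"  ["qz"]
20. n9.lim = 20  [C.depth + 25]
21. n8.mk = "uq"  ["uq"]
22. n8.lim = 19  [C₁.lim * 3 - 41]
23. n11.depth = 2  [A.val + 10]
24. n12.off = true  [C.depth > 1]
25. n12.ok = 28  [C.depth * 3 + 22]
26. n13.pre = -9  [terminal]
27. n14.live = "pk"  [terminal]
28. n12.wid = 11  [D.ok - 17]
29. n12.acc = false  [false]
30. n11.mk = "zx"  ["zx"]
31. n11.lim = -8  [D.wid + C.depth - 21]
32. n1.idx = 24  [A.live + 10]
33. n15.live = -5  [A₀.idx - 29]
34. n15.val = -9  [A₀.idx - 33]
35. n15.depth = -9  [-9]
36. n16.pre = 4  [terminal]
37. n17.pre = -6  [terminal]
38. n15.idx = 26  [h₀.pre + h₁.pre + 28]
39. n0.env = 3  [A₀.idx * 3 - 69]
40. n0.depth = 2  [A₁.idx + A₀.idx - 48]

-8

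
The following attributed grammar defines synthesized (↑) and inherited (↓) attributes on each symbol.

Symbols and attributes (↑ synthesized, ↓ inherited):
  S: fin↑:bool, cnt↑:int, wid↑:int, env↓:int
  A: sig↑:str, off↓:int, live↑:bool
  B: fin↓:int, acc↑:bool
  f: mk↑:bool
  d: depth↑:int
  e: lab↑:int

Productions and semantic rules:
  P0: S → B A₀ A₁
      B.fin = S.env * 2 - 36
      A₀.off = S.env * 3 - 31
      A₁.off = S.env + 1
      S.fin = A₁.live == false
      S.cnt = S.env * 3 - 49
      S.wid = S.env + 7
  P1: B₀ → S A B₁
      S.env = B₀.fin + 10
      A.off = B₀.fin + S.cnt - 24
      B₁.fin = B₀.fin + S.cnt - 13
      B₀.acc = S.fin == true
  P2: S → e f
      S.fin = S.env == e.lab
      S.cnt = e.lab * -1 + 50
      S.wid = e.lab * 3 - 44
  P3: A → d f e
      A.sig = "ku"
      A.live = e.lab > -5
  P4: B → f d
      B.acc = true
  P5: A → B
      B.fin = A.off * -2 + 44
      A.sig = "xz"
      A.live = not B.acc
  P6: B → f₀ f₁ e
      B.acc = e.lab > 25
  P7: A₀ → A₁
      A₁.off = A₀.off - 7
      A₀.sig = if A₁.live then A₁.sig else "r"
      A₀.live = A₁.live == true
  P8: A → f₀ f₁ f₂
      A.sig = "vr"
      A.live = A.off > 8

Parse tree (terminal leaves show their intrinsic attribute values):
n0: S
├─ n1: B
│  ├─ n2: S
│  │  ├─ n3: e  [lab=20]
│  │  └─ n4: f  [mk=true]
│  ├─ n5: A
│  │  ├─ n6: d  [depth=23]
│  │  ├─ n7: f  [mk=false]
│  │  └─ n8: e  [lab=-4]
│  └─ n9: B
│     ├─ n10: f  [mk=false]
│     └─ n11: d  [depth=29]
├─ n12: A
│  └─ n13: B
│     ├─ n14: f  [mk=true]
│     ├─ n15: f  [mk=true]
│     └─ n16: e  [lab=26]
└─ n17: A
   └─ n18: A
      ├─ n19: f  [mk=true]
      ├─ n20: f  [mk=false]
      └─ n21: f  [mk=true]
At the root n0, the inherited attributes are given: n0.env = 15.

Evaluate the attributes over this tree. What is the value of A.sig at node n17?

"vr"

1. n0.env = 15  [given at root]
2. n1.fin = -6  [S.env * 2 - 36]
3. n2.env = 4  [B₀.fin + 10]
4. n3.lab = 20  [terminal]
5. n4.mk = true  [terminal]
6. n2.fin = false  [S.env == e.lab]
7. n2.cnt = 30  [e.lab * -1 + 50]
8. n2.wid = 16  [e.lab * 3 - 44]
9. n5.off = 0  [B₀.fin + S.cnt - 24]
10. n6.depth = 23  [terminal]
11. n7.mk = false  [terminal]
12. n8.lab = -4  [terminal]
13. n5.sig = "ku"  ["ku"]
14. n5.live = true  [e.lab > -5]
15. n9.fin = 11  [B₀.fin + S.cnt - 13]
16. n10.mk = false  [terminal]
17. n11.depth = 29  [terminal]
18. n9.acc = true  [true]
19. n1.acc = false  [S.fin == true]
20. n12.off = 14  [S.env * 3 - 31]
21. n13.fin = 16  [A.off * -2 + 44]
22. n14.mk = true  [terminal]
23. n15.mk = true  [terminal]
24. n16.lab = 26  [terminal]
25. n13.acc = true  [e.lab > 25]
26. n12.sig = "xz"  ["xz"]
27. n12.live = false  [not B.acc]
28. n17.off = 16  [S.env + 1]
29. n18.off = 9  [A₀.off - 7]
30. n19.mk = true  [terminal]
31. n20.mk = false  [terminal]
32. n21.mk = true  [terminal]
33. n18.sig = "vr"  ["vr"]
34. n18.live = true  [A.off > 8]
35. n17.sig = "vr"  [if A₁.live then A₁.sig else "r"]
36. n17.live = true  [A₁.live == true]
37. n0.fin = false  [A₁.live == false]
38. n0.cnt = -4  [S.env * 3 - 49]
39. n0.wid = 22  [S.env + 7]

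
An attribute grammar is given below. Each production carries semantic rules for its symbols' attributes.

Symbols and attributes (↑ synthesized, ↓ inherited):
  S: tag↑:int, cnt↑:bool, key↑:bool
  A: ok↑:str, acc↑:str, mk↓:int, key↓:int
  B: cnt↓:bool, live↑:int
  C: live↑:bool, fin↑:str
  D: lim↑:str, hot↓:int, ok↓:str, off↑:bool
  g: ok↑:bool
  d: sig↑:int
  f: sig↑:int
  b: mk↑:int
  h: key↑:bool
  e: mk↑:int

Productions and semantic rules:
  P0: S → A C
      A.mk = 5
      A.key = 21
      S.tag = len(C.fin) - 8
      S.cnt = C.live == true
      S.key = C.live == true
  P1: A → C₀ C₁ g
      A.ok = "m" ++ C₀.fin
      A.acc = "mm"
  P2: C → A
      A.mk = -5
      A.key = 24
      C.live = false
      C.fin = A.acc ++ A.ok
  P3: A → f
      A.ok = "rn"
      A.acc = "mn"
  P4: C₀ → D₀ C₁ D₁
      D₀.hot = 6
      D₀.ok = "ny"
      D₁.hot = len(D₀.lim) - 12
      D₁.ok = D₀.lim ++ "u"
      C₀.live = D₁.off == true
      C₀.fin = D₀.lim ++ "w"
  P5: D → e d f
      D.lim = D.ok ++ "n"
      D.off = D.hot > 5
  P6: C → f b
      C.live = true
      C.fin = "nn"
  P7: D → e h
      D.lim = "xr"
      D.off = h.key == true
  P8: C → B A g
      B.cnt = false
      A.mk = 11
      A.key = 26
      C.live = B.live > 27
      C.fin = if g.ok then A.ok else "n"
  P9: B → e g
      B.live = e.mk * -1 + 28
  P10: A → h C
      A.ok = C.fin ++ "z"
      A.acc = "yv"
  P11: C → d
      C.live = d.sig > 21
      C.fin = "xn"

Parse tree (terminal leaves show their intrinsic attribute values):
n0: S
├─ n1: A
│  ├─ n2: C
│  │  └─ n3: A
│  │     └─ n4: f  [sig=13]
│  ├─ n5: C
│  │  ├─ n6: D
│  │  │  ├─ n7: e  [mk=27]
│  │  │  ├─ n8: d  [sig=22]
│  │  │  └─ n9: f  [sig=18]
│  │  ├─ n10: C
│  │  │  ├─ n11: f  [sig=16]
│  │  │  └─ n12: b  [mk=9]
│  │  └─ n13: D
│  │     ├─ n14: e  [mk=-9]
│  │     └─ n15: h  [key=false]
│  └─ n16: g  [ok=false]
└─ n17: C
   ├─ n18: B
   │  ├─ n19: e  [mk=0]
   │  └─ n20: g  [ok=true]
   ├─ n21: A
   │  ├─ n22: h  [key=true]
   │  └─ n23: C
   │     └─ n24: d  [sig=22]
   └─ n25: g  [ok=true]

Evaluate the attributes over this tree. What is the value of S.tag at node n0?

-5

1. n1.mk = 5  [5]
2. n1.key = 21  [21]
3. n3.mk = -5  [-5]
4. n3.key = 24  [24]
5. n4.sig = 13  [terminal]
6. n3.ok = "rn"  ["rn"]
7. n3.acc = "mn"  ["mn"]
8. n2.live = false  [false]
9. n2.fin = "mnrn"  [A.acc ++ A.ok]
10. n6.hot = 6  [6]
11. n6.ok = "ny"  ["ny"]
12. n7.mk = 27  [terminal]
13. n8.sig = 22  [terminal]
14. n9.sig = 18  [terminal]
15. n6.lim = "nyn"  [D.ok ++ "n"]
16. n6.off = true  [D.hot > 5]
17. n11.sig = 16  [terminal]
18. n12.mk = 9  [terminal]
19. n10.live = true  [true]
20. n10.fin = "nn"  ["nn"]
21. n13.hot = -9  [len(D₀.lim) - 12]
22. n13.ok = "nynu"  [D₀.lim ++ "u"]
23. n14.mk = -9  [terminal]
24. n15.key = false  [terminal]
25. n13.lim = "xr"  ["xr"]
26. n13.off = false  [h.key == true]
27. n5.live = false  [D₁.off == true]
28. n5.fin = "nynw"  [D₀.lim ++ "w"]
29. n16.ok = false  [terminal]
30. n1.ok = "mmnrn"  ["m" ++ C₀.fin]
31. n1.acc = "mm"  ["mm"]
32. n18.cnt = false  [false]
33. n19.mk = 0  [terminal]
34. n20.ok = true  [terminal]
35. n18.live = 28  [e.mk * -1 + 28]
36. n21.mk = 11  [11]
37. n21.key = 26  [26]
38. n22.key = true  [terminal]
39. n24.sig = 22  [terminal]
40. n23.live = true  [d.sig > 21]
41. n23.fin = "xn"  ["xn"]
42. n21.ok = "xnz"  [C.fin ++ "z"]
43. n21.acc = "yv"  ["yv"]
44. n25.ok = true  [terminal]
45. n17.live = true  [B.live > 27]
46. n17.fin = "xnz"  [if g.ok then A.ok else "n"]
47. n0.tag = -5  [len(C.fin) - 8]
48. n0.cnt = true  [C.live == true]
49. n0.key = true  [C.live == true]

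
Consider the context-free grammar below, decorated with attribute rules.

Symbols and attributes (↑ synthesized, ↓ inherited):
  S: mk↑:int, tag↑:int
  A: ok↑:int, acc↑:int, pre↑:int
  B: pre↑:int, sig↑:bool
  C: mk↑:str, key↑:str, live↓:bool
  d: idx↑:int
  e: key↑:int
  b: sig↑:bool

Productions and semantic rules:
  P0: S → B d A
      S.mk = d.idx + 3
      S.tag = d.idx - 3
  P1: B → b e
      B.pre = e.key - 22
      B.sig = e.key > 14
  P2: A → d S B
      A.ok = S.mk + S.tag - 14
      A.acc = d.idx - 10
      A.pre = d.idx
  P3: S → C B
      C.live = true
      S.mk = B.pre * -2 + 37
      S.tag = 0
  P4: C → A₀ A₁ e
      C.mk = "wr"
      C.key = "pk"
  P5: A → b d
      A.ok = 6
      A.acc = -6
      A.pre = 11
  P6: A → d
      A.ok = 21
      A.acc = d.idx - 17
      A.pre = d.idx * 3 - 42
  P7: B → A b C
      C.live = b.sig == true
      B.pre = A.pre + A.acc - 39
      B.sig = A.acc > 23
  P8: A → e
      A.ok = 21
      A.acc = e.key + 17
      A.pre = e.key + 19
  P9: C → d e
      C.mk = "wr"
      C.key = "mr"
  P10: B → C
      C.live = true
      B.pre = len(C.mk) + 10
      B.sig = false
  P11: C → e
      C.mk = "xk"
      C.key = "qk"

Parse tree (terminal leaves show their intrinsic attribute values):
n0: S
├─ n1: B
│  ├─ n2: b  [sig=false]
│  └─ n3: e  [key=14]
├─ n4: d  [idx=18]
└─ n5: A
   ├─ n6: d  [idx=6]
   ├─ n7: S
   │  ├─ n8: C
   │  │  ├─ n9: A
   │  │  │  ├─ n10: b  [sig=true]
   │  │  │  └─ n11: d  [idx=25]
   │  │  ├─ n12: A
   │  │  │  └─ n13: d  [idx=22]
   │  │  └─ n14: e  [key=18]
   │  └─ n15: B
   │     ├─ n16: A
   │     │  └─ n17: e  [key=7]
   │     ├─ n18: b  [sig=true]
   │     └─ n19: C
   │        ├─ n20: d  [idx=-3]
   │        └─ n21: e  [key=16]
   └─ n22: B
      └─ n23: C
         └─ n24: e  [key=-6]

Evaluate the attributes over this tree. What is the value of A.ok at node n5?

1. n2.sig = false  [terminal]
2. n3.key = 14  [terminal]
3. n1.pre = -8  [e.key - 22]
4. n1.sig = false  [e.key > 14]
5. n4.idx = 18  [terminal]
6. n6.idx = 6  [terminal]
7. n8.live = true  [true]
8. n10.sig = true  [terminal]
9. n11.idx = 25  [terminal]
10. n9.ok = 6  [6]
11. n9.acc = -6  [-6]
12. n9.pre = 11  [11]
13. n13.idx = 22  [terminal]
14. n12.ok = 21  [21]
15. n12.acc = 5  [d.idx - 17]
16. n12.pre = 24  [d.idx * 3 - 42]
17. n14.key = 18  [terminal]
18. n8.mk = "wr"  ["wr"]
19. n8.key = "pk"  ["pk"]
20. n17.key = 7  [terminal]
21. n16.ok = 21  [21]
22. n16.acc = 24  [e.key + 17]
23. n16.pre = 26  [e.key + 19]
24. n18.sig = true  [terminal]
25. n19.live = true  [b.sig == true]
26. n20.idx = -3  [terminal]
27. n21.key = 16  [terminal]
28. n19.mk = "wr"  ["wr"]
29. n19.key = "mr"  ["mr"]
30. n15.pre = 11  [A.pre + A.acc - 39]
31. n15.sig = true  [A.acc > 23]
32. n7.mk = 15  [B.pre * -2 + 37]
33. n7.tag = 0  [0]
34. n23.live = true  [true]
35. n24.key = -6  [terminal]
36. n23.mk = "xk"  ["xk"]
37. n23.key = "qk"  ["qk"]
38. n22.pre = 12  [len(C.mk) + 10]
39. n22.sig = false  [false]
40. n5.ok = 1  [S.mk + S.tag - 14]
41. n5.acc = -4  [d.idx - 10]
42. n5.pre = 6  [d.idx]
43. n0.mk = 21  [d.idx + 3]
44. n0.tag = 15  [d.idx - 3]

1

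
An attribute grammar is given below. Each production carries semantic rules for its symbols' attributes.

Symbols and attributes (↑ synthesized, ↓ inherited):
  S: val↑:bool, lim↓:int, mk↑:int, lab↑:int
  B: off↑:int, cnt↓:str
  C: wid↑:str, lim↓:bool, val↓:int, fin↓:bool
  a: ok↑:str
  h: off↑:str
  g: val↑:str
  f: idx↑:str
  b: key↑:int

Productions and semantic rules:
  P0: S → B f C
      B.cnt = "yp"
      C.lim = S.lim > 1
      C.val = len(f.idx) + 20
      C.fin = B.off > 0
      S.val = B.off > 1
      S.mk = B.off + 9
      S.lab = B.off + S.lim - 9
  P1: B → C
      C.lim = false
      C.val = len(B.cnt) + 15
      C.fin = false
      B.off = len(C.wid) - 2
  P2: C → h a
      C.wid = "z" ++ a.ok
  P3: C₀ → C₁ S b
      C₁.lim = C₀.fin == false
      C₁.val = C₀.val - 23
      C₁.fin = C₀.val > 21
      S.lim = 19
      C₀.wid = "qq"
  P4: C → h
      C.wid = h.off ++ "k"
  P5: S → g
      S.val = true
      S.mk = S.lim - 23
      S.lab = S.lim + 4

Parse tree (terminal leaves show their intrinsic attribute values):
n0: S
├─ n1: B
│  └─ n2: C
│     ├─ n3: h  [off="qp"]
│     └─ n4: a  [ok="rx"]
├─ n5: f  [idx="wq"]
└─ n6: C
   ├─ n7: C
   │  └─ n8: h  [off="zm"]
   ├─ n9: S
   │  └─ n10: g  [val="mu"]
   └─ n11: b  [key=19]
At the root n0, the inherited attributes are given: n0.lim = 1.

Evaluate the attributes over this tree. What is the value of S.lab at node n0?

1. n0.lim = 1  [given at root]
2. n1.cnt = "yp"  ["yp"]
3. n2.lim = false  [false]
4. n2.val = 17  [len(B.cnt) + 15]
5. n2.fin = false  [false]
6. n3.off = "qp"  [terminal]
7. n4.ok = "rx"  [terminal]
8. n2.wid = "zrx"  ["z" ++ a.ok]
9. n1.off = 1  [len(C.wid) - 2]
10. n5.idx = "wq"  [terminal]
11. n6.lim = false  [S.lim > 1]
12. n6.val = 22  [len(f.idx) + 20]
13. n6.fin = true  [B.off > 0]
14. n7.lim = false  [C₀.fin == false]
15. n7.val = -1  [C₀.val - 23]
16. n7.fin = true  [C₀.val > 21]
17. n8.off = "zm"  [terminal]
18. n7.wid = "zmk"  [h.off ++ "k"]
19. n9.lim = 19  [19]
20. n10.val = "mu"  [terminal]
21. n9.val = true  [true]
22. n9.mk = -4  [S.lim - 23]
23. n9.lab = 23  [S.lim + 4]
24. n11.key = 19  [terminal]
25. n6.wid = "qq"  ["qq"]
26. n0.val = false  [B.off > 1]
27. n0.mk = 10  [B.off + 9]
28. n0.lab = -7  [B.off + S.lim - 9]

-7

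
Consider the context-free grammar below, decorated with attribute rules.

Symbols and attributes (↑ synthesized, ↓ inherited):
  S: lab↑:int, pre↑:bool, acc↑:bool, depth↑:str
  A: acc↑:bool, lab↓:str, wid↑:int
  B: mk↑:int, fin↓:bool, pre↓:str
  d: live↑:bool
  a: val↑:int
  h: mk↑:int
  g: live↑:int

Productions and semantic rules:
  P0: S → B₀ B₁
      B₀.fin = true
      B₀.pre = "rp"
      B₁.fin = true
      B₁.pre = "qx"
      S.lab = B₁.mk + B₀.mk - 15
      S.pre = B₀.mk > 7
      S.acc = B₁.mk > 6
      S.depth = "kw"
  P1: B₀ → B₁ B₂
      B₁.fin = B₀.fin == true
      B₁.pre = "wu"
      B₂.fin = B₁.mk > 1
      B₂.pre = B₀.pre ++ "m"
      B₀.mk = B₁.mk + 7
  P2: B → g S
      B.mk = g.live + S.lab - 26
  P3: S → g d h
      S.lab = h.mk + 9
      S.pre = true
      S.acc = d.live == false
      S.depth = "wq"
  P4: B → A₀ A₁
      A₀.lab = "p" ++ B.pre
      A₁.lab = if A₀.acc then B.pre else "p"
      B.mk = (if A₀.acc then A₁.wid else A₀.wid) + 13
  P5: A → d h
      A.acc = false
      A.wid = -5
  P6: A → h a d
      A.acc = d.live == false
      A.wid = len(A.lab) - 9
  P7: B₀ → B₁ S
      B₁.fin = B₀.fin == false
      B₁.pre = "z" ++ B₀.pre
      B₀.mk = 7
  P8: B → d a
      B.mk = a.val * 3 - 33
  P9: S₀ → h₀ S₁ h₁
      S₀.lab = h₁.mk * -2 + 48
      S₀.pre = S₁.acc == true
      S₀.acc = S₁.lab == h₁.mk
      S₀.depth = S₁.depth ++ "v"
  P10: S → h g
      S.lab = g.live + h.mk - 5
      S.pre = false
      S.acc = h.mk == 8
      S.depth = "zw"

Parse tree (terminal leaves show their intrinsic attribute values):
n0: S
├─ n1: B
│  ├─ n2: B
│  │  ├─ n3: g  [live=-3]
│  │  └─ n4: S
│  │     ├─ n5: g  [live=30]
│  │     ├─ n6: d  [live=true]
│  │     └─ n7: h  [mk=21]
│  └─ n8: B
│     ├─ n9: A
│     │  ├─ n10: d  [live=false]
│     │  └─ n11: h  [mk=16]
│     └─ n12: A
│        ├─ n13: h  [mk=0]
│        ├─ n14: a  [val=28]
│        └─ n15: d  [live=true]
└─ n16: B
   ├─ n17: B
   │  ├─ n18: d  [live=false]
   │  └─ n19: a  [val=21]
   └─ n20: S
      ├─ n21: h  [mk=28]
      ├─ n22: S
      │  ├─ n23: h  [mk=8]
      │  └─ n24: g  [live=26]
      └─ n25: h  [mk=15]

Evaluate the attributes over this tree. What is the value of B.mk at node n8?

1. n1.fin = true  [true]
2. n1.pre = "rp"  ["rp"]
3. n2.fin = true  [B₀.fin == true]
4. n2.pre = "wu"  ["wu"]
5. n3.live = -3  [terminal]
6. n5.live = 30  [terminal]
7. n6.live = true  [terminal]
8. n7.mk = 21  [terminal]
9. n4.lab = 30  [h.mk + 9]
10. n4.pre = true  [true]
11. n4.acc = false  [d.live == false]
12. n4.depth = "wq"  ["wq"]
13. n2.mk = 1  [g.live + S.lab - 26]
14. n8.fin = false  [B₁.mk > 1]
15. n8.pre = "rpm"  [B₀.pre ++ "m"]
16. n9.lab = "prpm"  ["p" ++ B.pre]
17. n10.live = false  [terminal]
18. n11.mk = 16  [terminal]
19. n9.acc = false  [false]
20. n9.wid = -5  [-5]
21. n12.lab = "p"  [if A₀.acc then B.pre else "p"]
22. n13.mk = 0  [terminal]
23. n14.val = 28  [terminal]
24. n15.live = true  [terminal]
25. n12.acc = false  [d.live == false]
26. n12.wid = -8  [len(A.lab) - 9]
27. n8.mk = 8  [(if A₀.acc then A₁.wid else A₀.wid) + 13]
28. n1.mk = 8  [B₁.mk + 7]
29. n16.fin = true  [true]
30. n16.pre = "qx"  ["qx"]
31. n17.fin = false  [B₀.fin == false]
32. n17.pre = "zqx"  ["z" ++ B₀.pre]
33. n18.live = false  [terminal]
34. n19.val = 21  [terminal]
35. n17.mk = 30  [a.val * 3 - 33]
36. n21.mk = 28  [terminal]
37. n23.mk = 8  [terminal]
38. n24.live = 26  [terminal]
39. n22.lab = 29  [g.live + h.mk - 5]
40. n22.pre = false  [false]
41. n22.acc = true  [h.mk == 8]
42. n22.depth = "zw"  ["zw"]
43. n25.mk = 15  [terminal]
44. n20.lab = 18  [h₁.mk * -2 + 48]
45. n20.pre = true  [S₁.acc == true]
46. n20.acc = false  [S₁.lab == h₁.mk]
47. n20.depth = "zwv"  [S₁.depth ++ "v"]
48. n16.mk = 7  [7]
49. n0.lab = 0  [B₁.mk + B₀.mk - 15]
50. n0.pre = true  [B₀.mk > 7]
51. n0.acc = true  [B₁.mk > 6]
52. n0.depth = "kw"  ["kw"]

8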